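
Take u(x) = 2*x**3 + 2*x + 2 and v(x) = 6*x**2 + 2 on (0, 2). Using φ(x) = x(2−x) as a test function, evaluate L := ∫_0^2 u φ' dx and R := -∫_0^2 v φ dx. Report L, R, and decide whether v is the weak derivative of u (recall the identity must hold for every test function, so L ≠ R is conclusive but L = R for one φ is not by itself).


LHS = -184/15, RHS = -184/15. Yes, v = u' weakly.

u(x) = 2*x**3 + 2*x + 2, classical derivative u'(x) = 6*x**2 + 2.
φ(x) = x(2−x), so φ'(x) = 2 - 2*x.
Note φ(0) = φ(2) = 0, so the boundary term u·φ vanishes.
LHS = ∫_0^2 u(x) φ'(x) dx = ∫_0^2 (-4*x^4 + 4*x^3 - 4*x^2 + 4) dx. Term by term:
  ∫_0^2 -4*x^4 dx = -128/5;  ∫_0^2 4*x^3 dx = 16;  ∫_0^2 -4*x^2 dx = -32/3;
  ∫_0^2 4 dx = 8.
Sum: -128/5 + 16 − 32/3 + 8 = -184/15.
So LHS = -184/15.
∫_0^2 v(x) φ(x) dx = ∫_0^2 (-6*x^4 + 12*x^3 - 2*x^2 + 4*x) dx. Term by term:
  ∫_0^2 -6*x^4 dx = -192/5;  ∫_0^2 12*x^3 dx = 48;  ∫_0^2 -2*x^2 dx = -16/3;
  ∫_0^2 4*x dx = 8.
Sum: -192/5 + 48 − 16/3 + 8 = 184/15.
So RHS = -∫_0^2 v(x) φ(x) dx = -184/15.
LHS = RHS, so the identity holds for this test φ.
Moreover u is smooth here and v(x) = u'(x) = 6*x**2 + 2 pointwise, so the identity holds for every test function. Hence v is the weak derivative of u.


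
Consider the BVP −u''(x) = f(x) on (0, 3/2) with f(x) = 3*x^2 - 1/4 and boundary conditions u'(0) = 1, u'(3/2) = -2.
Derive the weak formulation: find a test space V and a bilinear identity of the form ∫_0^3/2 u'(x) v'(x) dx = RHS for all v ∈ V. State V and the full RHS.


V = H^1(0, 3/2) (v unrestricted at boundary; u is determined up to an additive constant); weak form: ∫_0^3/2 u'v' dx = ∫_0^3/2 (3*x^2 - 1/4) v dx − 2·v(3/2) − v(0) for all v ∈ V.

Multiply both sides by a test function v and integrate from 0 to 3/2:
  ∫_0^3/2 −u''(x) v(x) dx = ∫_0^3/2 f(x) v(x) dx.
Integrate the LHS by parts once:
  ∫_0^3/2 −u'' v dx = −[u'(x) v(x)]_0^3/2 + ∫_0^3/2 u'(x) v'(x) dx.
Thus ∫_0^3/2 u'(x) v'(x) dx = ∫_0^3/2 f(x) v(x) dx + [u'(x) v(x)]_0^3/2.
Choose V so that boundary terms are either known or forced to vanish.
u has inhomogeneous Neumann u'(0) = 1, u'(3/2) = -2. [u' v]_0^3/2 = (-2)·v(3/2) − (1)·v(0) = − 2·v(3/2) − v(0). Take V = H^1(0, 3/2); boundary term becomes part of RHS.
Weak formulation: find u (satisfying any essential BC) such that ∫_0^3/2 u'(x) v'(x) dx = ∫_0^3/2 f v dx − 2·v(3/2) − v(0) for all v ∈ V (Neumann data are natural BCs: they enter the RHS as boundary terms).
Substituting f(x) = 3*x^2 - 1/4, the right-hand side is ∫_0^3/2 (3*x^2 - 1/4) v dx − 2·v(3/2) − v(0).
Compatibility check (pure Neumann): taking v ≡ 1 ∈ V gives 0 = ∫_0^3/2 f dx + (-2) − (1), i.e. ∫_0^3/2 f dx must equal u'(0) − u'(3/2) = 3. Indeed ∫_0^3/2 (3*x^2 - 1/4) dx = 3, so the data are compatible. The solution is then unique only up to an additive constant (fix it e.g. by requiring ∫_0^3/2 u dx = 0).


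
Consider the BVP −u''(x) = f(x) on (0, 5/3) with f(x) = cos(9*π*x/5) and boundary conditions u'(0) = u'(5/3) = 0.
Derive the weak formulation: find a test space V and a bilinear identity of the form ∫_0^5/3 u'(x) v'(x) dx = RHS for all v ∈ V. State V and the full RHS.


V = H^1(0, 5/3) (no boundary constraint on v; u is determined up to an additive constant); weak form: ∫_0^5/3 u'v' dx = ∫_0^5/3 (cos(9*π*x/5)) v dx for all v ∈ V.

Multiply both sides by a test function v and integrate from 0 to 5/3:
  ∫_0^5/3 −u''(x) v(x) dx = ∫_0^5/3 f(x) v(x) dx.
Integrate the LHS by parts once:
  ∫_0^5/3 −u'' v dx = −[u'(x) v(x)]_0^5/3 + ∫_0^5/3 u'(x) v'(x) dx.
Thus ∫_0^5/3 u'(x) v'(x) dx = ∫_0^5/3 f(x) v(x) dx + [u'(x) v(x)]_0^5/3.
Choose V so that boundary terms are either known or forced to vanish.
u has homogeneous Neumann: u'(0) = u'(5/3) = 0. So [u' v]_0^5/3 = 0·v(5/3) − 0·v(0) = 0 for any v; take V = H^1(0, 5/3).
Weak formulation: find u (satisfying any essential BC) such that ∫_0^5/3 u'(x) v'(x) dx = ∫_0^5/3 f v dx for all v ∈ V (homogeneous Neumann, so boundary terms vanish).
Substituting f(x) = cos(9*π*x/5), the right-hand side is ∫_0^5/3 (cos(9*π*x/5)) v dx.
Compatibility check (pure Neumann): taking v ≡ 1 ∈ V gives 0 = ∫_0^5/3 f dx + (0) − (0), i.e. ∫_0^5/3 f dx must equal u'(0) − u'(5/3) = 0. Indeed ∫_0^5/3 (cos(9*π*x/5)) dx = 0, so the data are compatible. The solution is then unique only up to an additive constant (fix it e.g. by requiring ∫_0^5/3 u dx = 0).


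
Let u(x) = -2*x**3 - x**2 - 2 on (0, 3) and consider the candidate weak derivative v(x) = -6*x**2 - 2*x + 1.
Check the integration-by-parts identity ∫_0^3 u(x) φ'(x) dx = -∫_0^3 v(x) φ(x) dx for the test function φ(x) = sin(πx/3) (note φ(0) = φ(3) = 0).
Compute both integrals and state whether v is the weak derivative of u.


LHS = -648/π^3 + 180/π, RHS = -648/π^3 + 174/π. No, v is not the weak derivative of u.

u(x) = -2*x**3 - x**2 - 2, classical derivative u'(x) = -6*x**2 - 2*x.
φ(x) = sin(πx/3), so φ'(x) = π*cos(π*x/3)/3.
Note φ(0) = φ(3) = 0, so the boundary term u·φ vanishes.
LHS = ∫_0^3 u(x) φ'(x) dx = ∫_0^3 (-2*π*x^3*cos(π*x/3)/3 - π*x^2*cos(π*x/3)/3 - 2*π*cos(π*x/3)/3) dx. Term by term:
  ∫_0^3 -2*π*cos(π*x/3)/3 dx = 0;  ∫_0^3 -2*π*x^3*cos(π*x/3)/3 dx = -648/π^3 + 162/π;  ∫_0^3 -π*x^2*cos(π*x/3)/3 dx = 18/π.
Sum: 0 + -648/π^3 + 162/π + 18/π = -648/π^3 + 180/π.
So LHS = -648/π^3 + 180/π.
∫_0^3 v(x) φ(x) dx = ∫_0^3 (-6*x^2*sin(π*x/3) - 2*x*sin(π*x/3) + sin(π*x/3)) dx. Term by term:
  ∫_0^3 -6*x^2*sin(π*x/3) dx = -162/π + 648/π^3;  ∫_0^3 -2*x*sin(π*x/3) dx = -18/π;  ∫_0^3 sin(π*x/3) dx = 6/π.
Sum: -162/π + 648/π^3 − 18/π + 6/π = -174/π + 648/π^3.
So RHS = -∫_0^3 v(x) φ(x) dx = -648/π^3 + 174/π.
LHS − RHS = 6/π ≠ 0, so the identity fails.
(For a valid weak derivative the identity must hold for EVERY test function, in particular this one. The failure shows v is NOT the weak derivative of u.)
Correct weak derivative would be u'(x) = -6*x**2 - 2*x.


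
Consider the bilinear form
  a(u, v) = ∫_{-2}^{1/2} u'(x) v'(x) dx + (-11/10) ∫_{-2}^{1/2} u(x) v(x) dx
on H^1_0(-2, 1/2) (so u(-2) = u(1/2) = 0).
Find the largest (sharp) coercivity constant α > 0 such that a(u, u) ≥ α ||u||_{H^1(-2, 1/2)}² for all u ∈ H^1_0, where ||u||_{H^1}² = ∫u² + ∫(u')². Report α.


α = (-55 + 8*π^2)/(2*(25 + 4*π^2))

Coercivity of a(·,·) on H^1_0(-2, 1/2) means a(u, u) ≥ α ||u||_{H^1}² for every u ∈ H^1_0.
The interval has length L = 5/2, and Poincaré/coercivity depend only on L. Here a(u, u) = ∫(u')² + (-11/10)·∫u².
Here c = -11/10 < 0 with |c| < (π/L)² = 4*π^2/25, so coercivity still holds. The condition a(u,u) ≥ α||u||_{H^1}² reads (1−α)∫(u')² ≥ (α−c)∫u². Any admissible α is ≤ 1 (rapidly oscillating u have ∫u²/∫(u')² → 0), and α = 1 would force 0 ≥ (1−c)∫u², impossible since c < 1; so 1−α > 0. By the sharp Poincaré inequality on H^1_0 of an interval of length L, ∫(u')² ≥ (π/L)²∫u² with equality for the first sine mode sin(π(x−x₀)/L) (x₀ the left endpoint), so the inequality holds for all u iff (1−α)(π/L)² ≥ α − c, i.e. α ≤ ((π/L)² + c)/((π/L)² + 1) = (1 + c(L/π)²)/(1 + (L/π)²). (Direct route, valid since c ≤ 0: Poincaré gives c∫u² ≥ c(L/π)²∫(u')², so a(u,u) ≥ (1 + c(L/π)²)∫(u')², while ||u||_{H^1}² ≤ (1 + (L/π)²)∫(u')²; dividing yields the same α.) With (π/L)² = 4*π^2/25 and c = -11/10, the largest admissible constant is α = ((π/L)² + c)/((π/L)² + 1).
Simplifying, α = (-55 + 8*π^2)/(2*(25 + 4*π^2)).


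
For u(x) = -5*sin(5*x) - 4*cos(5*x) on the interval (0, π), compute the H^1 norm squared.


||u||_{H^1(0,π)}^2 = 533*π

u'(x) = 20*sin(5*x) - 25*cos(5*x).
Expand u² and (u')² and integrate term by term on (0, π), using: for integers n ≥ 1, ∫_0^π sin²(nx) dx = ∫_0^π cos²(nx) dx = π/2; for n ≠ n', ∫_0^π sin(nx)sin(n'x) dx = ∫_0^π cos(nx)cos(n'x) dx = 0; and by product-to-sum, ∫_0^π sin(nx)cos(n'x) dx = ½∫_0^π [sin((n+n')x) + sin((n−n')x)] dx, which is 0 when n+n' is even and 2n/(n²−n'²) when n+n' is odd (it need not vanish on (0, π)).
  u² squared terms: (-5)²·∫sin(5x)² dx = 25·π/2 = 25*π/2;  (-4)²·∫cos(5x)² dx = 16·π/2 = 8*π.
  u² cross terms: 2·(-5)·(-4)·∫sin(5x)·cos(5x) dx = 40·(0) = 0.
  So ∫_0^π u² dx = 25*π/2 + 8*π + 0 = 41*π/2.
  (u')² squared terms: (-25)²·∫cos(5x)² dx = 625·π/2 = 625*π/2;  (20)²·∫sin(5x)² dx = 400·π/2 = 200*π.
  (u')² cross terms: 2·(-25)·(20)·∫cos(5x)·sin(5x) dx = -1000·(0) = 0.
  So ∫_0^π (u')² dx = 625*π/2 + 200*π + 0 = 1025*π/2.
||u||_{H^1}^2 = (41*π/2) + (1025*π/2) = 533*π.


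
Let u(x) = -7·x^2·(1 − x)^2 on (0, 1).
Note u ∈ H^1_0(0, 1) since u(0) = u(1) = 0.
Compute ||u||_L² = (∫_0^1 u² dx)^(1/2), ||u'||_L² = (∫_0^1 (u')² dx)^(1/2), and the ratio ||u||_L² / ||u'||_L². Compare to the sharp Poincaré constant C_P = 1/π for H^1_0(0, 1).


||u||_L² / ||u'||_L² = sqrt(3)/6 < C_P = 1/π.

u(x) = -7·x^2·(1 − x)^2, so u'(x) = 14*x*(x*(1 - x) - (x - 1)^2).
u(x) = -7·x^2·(1 − x)^2 vanishes at x = 0 and x = 1, so u ∈ H^1_0(0, 1). Differentiate via the product rule and integrate the resulting polynomials term by term.
  ∫_0^1 u² dx = ∫_0^1 (49*x^8 - 196*x^7 + 294*x^6 - 196*x^5 + 49*x^4) dx. Term by term:
    ∫_0^1 49*x^8 dx = 49/9;  ∫_0^1 -196*x^7 dx = -49/2;  ∫_0^1 294*x^6 dx = 42;
    ∫_0^1 -196*x^5 dx = -98/3;  ∫_0^1 49*x^4 dx = 49/5.
  Sum: 49/9 − 49/2 + 42 − 98/3 + 49/5 = 7/90.
  ∫_0^1 (u')² dx = ∫_0^1 (784*x^6 - 2352*x^5 + 2548*x^4 - 1176*x^3 + 196*x^2) dx. Term by term:
    ∫_0^1 784*x^6 dx = 112;  ∫_0^1 -2352*x^5 dx = -392;  ∫_0^1 2548*x^4 dx = 2548/5;
    ∫_0^1 -1176*x^3 dx = -294;  ∫_0^1 196*x^2 dx = 196/3.
  Sum: 112 − 392 + 2548/5 − 294 + 196/3 = 14/15.
∫_0^1 u² dx = 7/90, so ||u||_L² = sqrt(70)/30.
∫_0^1 (u')² dx = 14/15, so ||u'||_L² = sqrt(210)/15.
Ratio ||u||_L² / ||u'||_L² = sqrt(3)/6.
Sharp Poincaré constant on H^1_0(0, 1) is C_P = L/π = 1/π, achieved by sin(π·x).
A polynomial bump cannot attain the sharp Poincaré constant (only the first sine eigenfunction does), so the ratio is strictly less than C_P, consistent with ||u||_L² ≤ C_P ||u'||_L².


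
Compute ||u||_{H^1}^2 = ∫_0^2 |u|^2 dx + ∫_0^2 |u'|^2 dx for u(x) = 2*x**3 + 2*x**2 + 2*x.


||u||_{H^1}^2 = 88936/105

The H^1 norm (squared) on an interval (0, L) is
  ||u||_{H^1}^2 = ∫_0^L u(x)^2 dx + ∫_0^L u'(x)^2 dx.
Compute u'(x) = 6*x**2 + 4*x + 2.
Then u(x)^2 = 4*x**6 + 8*x**5 + 12*x**4 + 8*x**3 + 4*x**2 and u'(x)^2 = 36*x**4 + 48*x**3 + 40*x**2 + 16*x + 4.
Integrate each monomial from 0 to 2 using ∫_0^2 c·x^n dx = c·2^(n+1)/(n+1):
  ∫_0^2 u(x)^2 dx = ∫_0^2 (4*x^6 + 8*x^5 + 12*x^4 + 8*x^3 + 4*x^2) dx. Term by term:
    ∫_0^2 4*x^6 dx = 512/7;  ∫_0^2 8*x^5 dx = 256/3;  ∫_0^2 12*x^4 dx = 384/5;
    ∫_0^2 8*x^3 dx = 32;  ∫_0^2 4*x^2 dx = 32/3.
  Sum: 512/7 + 256/3 + 384/5 + 32 + 32/3 = 9728/35.
  ∫_0^2 u'(x)^2 dx = ∫_0^2 (36*x^4 + 48*x^3 + 40*x^2 + 16*x + 4) dx. Term by term:
    ∫_0^2 36*x^4 dx = 1152/5;  ∫_0^2 48*x^3 dx = 192;  ∫_0^2 40*x^2 dx = 320/3;
    ∫_0^2 16*x dx = 32;  ∫_0^2 4 dx = 8.
  Sum: 1152/5 + 192 + 320/3 + 32 + 8 = 8536/15.
Adding: ||u||_{H^1}^2 = 9728/35 + 8536/15 = 88936/105.


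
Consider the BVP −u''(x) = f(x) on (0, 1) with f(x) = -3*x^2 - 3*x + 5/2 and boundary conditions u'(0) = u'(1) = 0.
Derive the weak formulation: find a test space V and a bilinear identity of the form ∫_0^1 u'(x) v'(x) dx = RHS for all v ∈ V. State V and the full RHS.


V = H^1(0, 1) (no boundary constraint on v; u is determined up to an additive constant); weak form: ∫_0^1 u'v' dx = ∫_0^1 (-3*x^2 - 3*x + 5/2) v dx for all v ∈ V.

Multiply both sides by a test function v and integrate from 0 to 1:
  ∫_0^1 −u''(x) v(x) dx = ∫_0^1 f(x) v(x) dx.
Integrate the LHS by parts once:
  ∫_0^1 −u'' v dx = −[u'(x) v(x)]_0^1 + ∫_0^1 u'(x) v'(x) dx.
Thus ∫_0^1 u'(x) v'(x) dx = ∫_0^1 f(x) v(x) dx + [u'(x) v(x)]_0^1.
Choose V so that boundary terms are either known or forced to vanish.
u has homogeneous Neumann: u'(0) = u'(1) = 0. So [u' v]_0^1 = 0·v(1) − 0·v(0) = 0 for any v; take V = H^1(0, 1).
Weak formulation: find u (satisfying any essential BC) such that ∫_0^1 u'(x) v'(x) dx = ∫_0^1 f v dx for all v ∈ V (homogeneous Neumann, so boundary terms vanish).
Substituting f(x) = -3*x^2 - 3*x + 5/2, the right-hand side is ∫_0^1 (-3*x^2 - 3*x + 5/2) v dx.
Compatibility check (pure Neumann): taking v ≡ 1 ∈ V gives 0 = ∫_0^1 f dx + (0) − (0), i.e. ∫_0^1 f dx must equal u'(0) − u'(1) = 0. Indeed ∫_0^1 (-3*x^2 - 3*x + 5/2) dx = 0, so the data are compatible. The solution is then unique only up to an additive constant (fix it e.g. by requiring ∫_0^1 u dx = 0).


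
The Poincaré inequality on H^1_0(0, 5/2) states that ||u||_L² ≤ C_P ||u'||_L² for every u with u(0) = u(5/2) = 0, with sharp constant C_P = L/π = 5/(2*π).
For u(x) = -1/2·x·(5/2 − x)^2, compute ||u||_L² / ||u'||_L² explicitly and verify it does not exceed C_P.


||u||_L² / ||u'||_L² = 5*sqrt(14)/28 < C_P = 5/(2*π).

u(x) = -1/2·x·(5/2 − x)^2, so u'(x) = (5 - 6*x)*(2*x - 5)/8.
u(x) = -1/2·x·(5/2 − x)^2 vanishes at x = 0 and x = 5/2, so u ∈ H^1_0(0, 5/2). Differentiate via the product rule and integrate the resulting polynomials term by term.
  ∫_0^5/2 u² dx = ∫_0^5/2 (x^6/4 - 5*x^5/2 + 75*x^4/8 - 125*x^3/8 + 625*x^2/64) dx. Term by term:
    ∫_0^5/2 x^6/4 dx = 78125/3584;  ∫_0^5/2 -5*x^5/2 dx = -78125/768;  ∫_0^5/2 75*x^4/8 dx = 46875/256;
    ∫_0^5/2 -125*x^3/8 dx = -78125/512;  ∫_0^5/2 625*x^2/64 dx = 78125/1536.
  Sum: 78125/3584 − 78125/768 + 46875/256 − 78125/512 + 78125/1536 = 15625/10752.
  ∫_0^5/2 (u')² dx = ∫_0^5/2 (9*x^4/4 - 15*x^3 + 275*x^2/8 - 125*x/4 + 625/64) dx. Term by term:
    ∫_0^5/2 9*x^4/4 dx = 5625/128;  ∫_0^5/2 -15*x^3 dx = -9375/64;  ∫_0^5/2 275*x^2/8 dx = 34375/192;
    ∫_0^5/2 -125*x/4 dx = -3125/32;  ∫_0^5/2 625/64 dx = 3125/128.
  Sum: 5625/128 − 9375/64 + 34375/192 − 3125/32 + 3125/128 = 625/192.
∫_0^5/2 u² dx = 15625/10752, so ||u||_L² = 125*sqrt(42)/672.
∫_0^5/2 (u')² dx = 625/192, so ||u'||_L² = 25*sqrt(3)/24.
Ratio ||u||_L² / ||u'||_L² = 5*sqrt(14)/28.
Sharp Poincaré constant on H^1_0(0, 5/2) is C_P = L/π = 5/(2*π), achieved by sin(2*π/5·x).
A polynomial bump cannot attain the sharp Poincaré constant (only the first sine eigenfunction does), so the ratio is strictly less than C_P, consistent with ||u||_L² ≤ C_P ||u'||_L².


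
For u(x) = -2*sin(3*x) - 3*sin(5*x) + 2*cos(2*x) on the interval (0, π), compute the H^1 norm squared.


||u||_{H^1(0,π)}^2 = -536/7 + 147*π

u'(x) = -4*sin(2*x) - 6*cos(3*x) - 15*cos(5*x).
Expand u² and (u')² and integrate term by term on (0, π), using: for integers n ≥ 1, ∫_0^π sin²(nx) dx = ∫_0^π cos²(nx) dx = π/2; for n ≠ n', ∫_0^π sin(nx)sin(n'x) dx = ∫_0^π cos(nx)cos(n'x) dx = 0; and by product-to-sum, ∫_0^π sin(nx)cos(n'x) dx = ½∫_0^π [sin((n+n')x) + sin((n−n')x)] dx, which is 0 when n+n' is even and 2n/(n²−n'²) when n+n' is odd (it need not vanish on (0, π)).
  u² squared terms: (-3)²·∫sin(5x)² dx = 9·π/2 = 9*π/2;  (-2)²·∫sin(3x)² dx = 4·π/2 = 2*π;  (2)²·∫cos(2x)² dx = 4·π/2 = 2*π.
  u² cross terms: 2·(-3)·(-2)·∫sin(5x)·sin(3x) dx = 12·(0) = 0;  2·(-3)·(2)·∫sin(5x)·cos(2x) dx = -12·(10/21) = -40/7;  2·(-2)·(2)·∫sin(3x)·cos(2x) dx = -8·(6/5) = -48/5.
  So ∫_0^π u² dx = 9*π/2 + 2*π + 2*π + 0 − 40/7 − 48/5 = -536/35 + 17*π/2.
  (u')² squared terms: (-15)²·∫cos(5x)² dx = 225·π/2 = 225*π/2;  (-6)²·∫cos(3x)² dx = 36·π/2 = 18*π;  (-4)²·∫sin(2x)² dx = 16·π/2 = 8*π.
  (u')² cross terms: 2·(-15)·(-6)·∫cos(5x)·cos(3x) dx = 180·(0) = 0;  2·(-15)·(-4)·∫cos(5x)·sin(2x) dx = 120·(-4/21) = -160/7;  2·(-6)·(-4)·∫cos(3x)·sin(2x) dx = 48·(-4/5) = -192/5.
  So ∫_0^π (u')² dx = 225*π/2 + 18*π + 8*π + 0 − 160/7 − 192/5 = -2144/35 + 277*π/2.
||u||_{H^1}^2 = (-536/35 + 17*π/2) + (-2144/35 + 277*π/2) = -536/7 + 147*π.


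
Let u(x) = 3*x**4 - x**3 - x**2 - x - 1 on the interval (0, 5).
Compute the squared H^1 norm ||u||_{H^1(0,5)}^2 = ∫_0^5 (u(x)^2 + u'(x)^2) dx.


||u||_{H^1}^2 = 83627755/28

The H^1 norm (squared) on an interval (0, L) is
  ||u||_{H^1}^2 = ∫_0^L u(x)^2 dx + ∫_0^L u'(x)^2 dx.
Compute u'(x) = 12*x**3 - 3*x**2 - 2*x - 1.
Then u(x)^2 = 9*x**8 - 6*x**7 - 5*x**6 - 4*x**5 - 3*x**4 + 4*x**3 + 3*x**2 + 2*x + 1 and u'(x)^2 = 144*x**6 - 72*x**5 - 39*x**4 - 12*x**3 + 10*x**2 + 4*x + 1.
Integrate each monomial from 0 to 5 using ∫_0^5 c·x^n dx = c·5^(n+1)/(n+1):
  ∫_0^5 u(x)^2 dx = ∫_0^5 (9*x^8 - 6*x^7 - 5*x^6 - 4*x^5 - 3*x^4 + 4*x^3 + 3*x^2 + 2*x + 1) dx. Term by term:
    ∫_0^5 9*x^8 dx = 1953125;  ∫_0^5 -6*x^7 dx = -1171875/4;  ∫_0^5 -5*x^6 dx = -390625/7;
    ∫_0^5 -4*x^5 dx = -31250/3;  ∫_0^5 -3*x^4 dx = -1875;  ∫_0^5 4*x^3 dx = 625;
    ∫_0^5 3*x^2 dx = 125;  ∫_0^5 2*x dx = 25;  ∫_0^5 1 dx = 5.
  Sum: 1953125 − 1171875/4 − 390625/7 − 31250/3 − 1875 + 625 + 125 + 25 + 5 = 133798645/84.
  ∫_0^5 u'(x)^2 dx = ∫_0^5 (144*x^6 - 72*x^5 - 39*x^4 - 12*x^3 + 10*x^2 + 4*x + 1) dx. Term by term:
    ∫_0^5 144*x^6 dx = 11250000/7;  ∫_0^5 -72*x^5 dx = -187500;  ∫_0^5 -39*x^4 dx = -24375;
    ∫_0^5 -12*x^3 dx = -1875;  ∫_0^5 10*x^2 dx = 1250/3;  ∫_0^5 4*x dx = 50;
    ∫_0^5 1 dx = 5.
  Sum: 11250000/7 − 187500 − 24375 − 1875 + 1250/3 + 50 + 5 = 29271155/21.
Adding: ||u||_{H^1}^2 = 133798645/84 + 29271155/21 = 83627755/28.


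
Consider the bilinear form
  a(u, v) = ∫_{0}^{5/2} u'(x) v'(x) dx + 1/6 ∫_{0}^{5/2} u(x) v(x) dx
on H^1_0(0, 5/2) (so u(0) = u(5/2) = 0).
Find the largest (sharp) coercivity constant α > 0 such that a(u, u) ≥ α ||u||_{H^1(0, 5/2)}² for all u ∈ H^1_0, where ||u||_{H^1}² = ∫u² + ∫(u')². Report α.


α = (25 + 24*π^2)/(6*(25 + 4*π^2))

Coercivity of a(·,·) on H^1_0(0, 5/2) means a(u, u) ≥ α ||u||_{H^1}² for every u ∈ H^1_0.
The interval has length L = 5/2, and Poincaré/coercivity depend only on L. Here a(u, u) = ∫(u')² + (1/6)·∫u².
Here 0 < c = 1/6 < 1. The condition a(u,u) ≥ α||u||_{H^1}² reads (1−α)∫(u')² ≥ (α−c)∫u². Any admissible α is ≤ 1 (rapidly oscillating u have ∫u²/∫(u')² → 0), and α = 1 would force 0 ≥ (1−c)∫u², impossible since c < 1; so 1−α > 0. By the sharp Poincaré inequality on H^1_0 of an interval of length L, ∫(u')² ≥ (π/L)²∫u² with equality for the first sine mode sin(π(x−x₀)/L) (x₀ the left endpoint), so the inequality holds for all u iff (1−α)(π/L)² ≥ α − c, i.e. α ≤ ((π/L)² + c)/((π/L)² + 1) = (1 + c(L/π)²)/(1 + (L/π)²). With (π/L)² = 4*π^2/25 and c = 1/6, the largest admissible constant is α = ((π/L)² + c)/((π/L)² + 1).
Simplifying, α = (25 + 24*π^2)/(6*(25 + 4*π^2)).


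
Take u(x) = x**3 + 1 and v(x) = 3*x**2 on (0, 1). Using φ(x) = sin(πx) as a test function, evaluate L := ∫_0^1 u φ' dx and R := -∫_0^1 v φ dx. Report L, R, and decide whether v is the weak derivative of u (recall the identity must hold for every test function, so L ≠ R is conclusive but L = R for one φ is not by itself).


LHS = -3/π + 12/π^3, RHS = -3/π + 12/π^3. Yes, v = u' weakly.

u(x) = x**3 + 1, classical derivative u'(x) = 3*x**2.
φ(x) = sin(πx), so φ'(x) = π*cos(π*x).
Note φ(0) = φ(1) = 0, so the boundary term u·φ vanishes.
LHS = ∫_0^1 u(x) φ'(x) dx = ∫_0^1 (π*x^3*cos(π*x) + π*cos(π*x)) dx. Term by term:
  ∫_0^1 π*cos(π*x) dx = 0;  ∫_0^1 π*x^3*cos(π*x) dx = -3/π + 12/π^3.
Sum: 0 + -3/π + 12/π^3 = -3/π + 12/π^3.
So LHS = -3/π + 12/π^3.
∫_0^1 v(x) φ(x) dx = ∫_0^1 (3*x^2*sin(π*x)) dx. Term by term:
  ∫_0^1 3*x^2*sin(π*x) dx = -12/π^3 + 3/π.
So RHS = -∫_0^1 v(x) φ(x) dx = -3/π + 12/π^3.
LHS = RHS, so the identity holds for this test φ.
Moreover u is smooth here and v(x) = u'(x) = 3*x**2 pointwise, so the identity holds for every test function. Hence v is the weak derivative of u.


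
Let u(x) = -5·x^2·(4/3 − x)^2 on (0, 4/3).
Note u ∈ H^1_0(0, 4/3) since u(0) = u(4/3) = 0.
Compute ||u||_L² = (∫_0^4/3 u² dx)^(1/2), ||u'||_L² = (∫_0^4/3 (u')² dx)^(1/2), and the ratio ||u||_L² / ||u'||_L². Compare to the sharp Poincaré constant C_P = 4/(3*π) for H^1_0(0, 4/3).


||u||_L² / ||u'||_L² = 2*sqrt(3)/9 < C_P = 4/(3*π).

u(x) = -5·x^2·(4/3 − x)^2, so u'(x) = 20*x*(-9*x^2 + 18*x - 8)/9.
u(x) = -5·x^2·(4/3 − x)^2 vanishes at x = 0 and x = 4/3, so u ∈ H^1_0(0, 4/3). Differentiate via the product rule and integrate the resulting polynomials term by term.
  ∫_0^4/3 u² dx = ∫_0^4/3 (25*x^8 - 400*x^7/3 + 800*x^6/3 - 6400*x^5/27 + 6400*x^4/81) dx. Term by term:
    ∫_0^4/3 25*x^8 dx = 6553600/177147;  ∫_0^4/3 -400*x^7/3 dx = -3276800/19683;  ∫_0^4/3 800*x^6/3 dx = 13107200/45927;
    ∫_0^4/3 -6400*x^5/27 dx = -13107200/59049;  ∫_0^4/3 6400*x^4/81 dx = 1310720/19683.
  Sum: 6553600/177147 − 3276800/19683 + 13107200/45927 − 13107200/59049 + 1310720/19683 = 655360/1240029.
  ∫_0^4/3 (u')² dx = ∫_0^4/3 (400*x^6 - 1600*x^5 + 20800*x^4/9 - 12800*x^3/9 + 25600*x^2/81) dx. Term by term:
    ∫_0^4/3 400*x^6 dx = 6553600/15309;  ∫_0^4/3 -1600*x^5 dx = -3276800/2187;  ∫_0^4/3 20800*x^4/9 dx = 4259840/2187;
    ∫_0^4/3 -12800*x^3/9 dx = -819200/729;  ∫_0^4/3 25600*x^2/81 dx = 1638400/6561.
  Sum: 6553600/15309 − 3276800/2187 + 4259840/2187 − 819200/729 + 1638400/6561 = 163840/45927.
∫_0^4/3 u² dx = 655360/1240029, so ||u||_L² = 256*sqrt(210)/5103.
∫_0^4/3 (u')² dx = 163840/45927, so ||u'||_L² = 128*sqrt(70)/567.
Ratio ||u||_L² / ||u'||_L² = 2*sqrt(3)/9.
Sharp Poincaré constant on H^1_0(0, 4/3) is C_P = L/π = 4/(3*π), achieved by sin(3*π/4·x).
A polynomial bump cannot attain the sharp Poincaré constant (only the first sine eigenfunction does), so the ratio is strictly less than C_P, consistent with ||u||_L² ≤ C_P ||u'||_L².


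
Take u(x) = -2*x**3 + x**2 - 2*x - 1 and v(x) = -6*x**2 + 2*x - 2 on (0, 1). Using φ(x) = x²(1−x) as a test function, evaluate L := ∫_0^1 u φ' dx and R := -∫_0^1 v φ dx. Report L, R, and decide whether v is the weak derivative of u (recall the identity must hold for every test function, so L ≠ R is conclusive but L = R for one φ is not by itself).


LHS = 4/15, RHS = 4/15. Yes, v = u' weakly.

u(x) = -2*x**3 + x**2 - 2*x - 1, classical derivative u'(x) = -6*x**2 + 2*x - 2.
φ(x) = x²(1−x), so φ'(x) = x*(2 - 3*x).
Note φ(0) = φ(1) = 0, so the boundary term u·φ vanishes.
LHS = ∫_0^1 u(x) φ'(x) dx = ∫_0^1 (6*x^5 - 7*x^4 + 8*x^3 - x^2 - 2*x) dx. Term by term:
  ∫_0^1 6*x^5 dx = 1;  ∫_0^1 -7*x^4 dx = -7/5;  ∫_0^1 8*x^3 dx = 2;
  ∫_0^1 -x^2 dx = -1/3;  ∫_0^1 -2*x dx = -1.
Sum: 1 − 7/5 + 2 − 1/3 − 1 = 4/15.
So LHS = 4/15.
∫_0^1 v(x) φ(x) dx = ∫_0^1 (6*x^5 - 8*x^4 + 4*x^3 - 2*x^2) dx. Term by term:
  ∫_0^1 6*x^5 dx = 1;  ∫_0^1 -8*x^4 dx = -8/5;  ∫_0^1 4*x^3 dx = 1;
  ∫_0^1 -2*x^2 dx = -2/3.
Sum: 1 − 8/5 + 1 − 2/3 = -4/15.
So RHS = -∫_0^1 v(x) φ(x) dx = 4/15.
LHS = RHS, so the identity holds for this test φ.
Moreover u is smooth here and v(x) = u'(x) = -6*x**2 + 2*x - 2 pointwise, so the identity holds for every test function. Hence v is the weak derivative of u.


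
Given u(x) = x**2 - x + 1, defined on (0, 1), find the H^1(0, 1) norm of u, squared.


||u||_{H^1}^2 = 31/30

The H^1 norm (squared) on an interval (0, L) is
  ||u||_{H^1}^2 = ∫_0^L u(x)^2 dx + ∫_0^L u'(x)^2 dx.
Compute u'(x) = 2*x - 1.
Then u(x)^2 = x**4 - 2*x**3 + 3*x**2 - 2*x + 1 and u'(x)^2 = 4*x**2 - 4*x + 1.
Integrate each monomial from 0 to 1 using ∫_0^1 c·x^n dx = c·1^(n+1)/(n+1):
  ∫_0^1 u(x)^2 dx = ∫_0^1 (x^4 - 2*x^3 + 3*x^2 - 2*x + 1) dx. Term by term:
    ∫_0^1 x^4 dx = 1/5;  ∫_0^1 -2*x^3 dx = -1/2;  ∫_0^1 3*x^2 dx = 1;
    ∫_0^1 -2*x dx = -1;  ∫_0^1 1 dx = 1.
  Sum: 1/5 − 1/2 + 1 − 1 + 1 = 7/10.
  ∫_0^1 u'(x)^2 dx = ∫_0^1 (4*x^2 - 4*x + 1) dx. Term by term:
    ∫_0^1 4*x^2 dx = 4/3;  ∫_0^1 -4*x dx = -2;  ∫_0^1 1 dx = 1.
  Sum: 4/3 − 2 + 1 = 1/3.
Adding: ||u||_{H^1}^2 = 7/10 + 1/3 = 31/30.


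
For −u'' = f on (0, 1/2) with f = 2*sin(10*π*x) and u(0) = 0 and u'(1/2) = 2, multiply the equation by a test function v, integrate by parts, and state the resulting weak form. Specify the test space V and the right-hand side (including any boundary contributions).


V = {v ∈ H^1(0, 1/2) : v(0) = 0} (test functions vanish at x = 0 where u is specified); weak form: ∫_0^1/2 u'v' dx = ∫_0^1/2 (2*sin(10*π*x)) v dx + 2·v(1/2) for all v ∈ V.

Multiply both sides by a test function v and integrate from 0 to 1/2:
  ∫_0^1/2 −u''(x) v(x) dx = ∫_0^1/2 f(x) v(x) dx.
Integrate the LHS by parts once:
  ∫_0^1/2 −u'' v dx = −[u'(x) v(x)]_0^1/2 + ∫_0^1/2 u'(x) v'(x) dx.
Thus ∫_0^1/2 u'(x) v'(x) dx = ∫_0^1/2 f(x) v(x) dx + [u'(x) v(x)]_0^1/2.
Choose V so that boundary terms are either known or forced to vanish.
Mixed BC: u(0) = 0 (Dirichlet) and u'(1/2) = 2 (Neumann). Define V = {v ∈ H^1(0, 1/2) : v(0) = 0}. Then [u' v]_0^1/2 = u'(1/2)·v(1/2) − u'(0)·0 = 2·v(1/2).
Weak formulation: find u (satisfying any essential BC) such that ∫_0^1/2 u'(x) v'(x) dx = ∫_0^1/2 f v dx + 2·v(1/2) for all v ∈ V (Dirichlet at 0 absorbed into V; Neumann datum at x = 1/2 contributes the boundary term).
Substituting f(x) = 2*sin(10*π*x), the right-hand side is ∫_0^1/2 (2*sin(10*π*x)) v dx + 2·v(1/2).


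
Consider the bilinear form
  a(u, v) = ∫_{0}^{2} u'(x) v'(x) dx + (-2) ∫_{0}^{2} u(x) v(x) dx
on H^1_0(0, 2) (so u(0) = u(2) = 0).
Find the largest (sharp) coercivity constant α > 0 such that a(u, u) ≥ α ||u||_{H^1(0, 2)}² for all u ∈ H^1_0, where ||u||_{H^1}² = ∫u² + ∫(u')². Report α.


α = (-8 + π^2)/(4 + π^2)

Coercivity of a(·,·) on H^1_0(0, 2) means a(u, u) ≥ α ||u||_{H^1}² for every u ∈ H^1_0.
The interval has length L = 2, and Poincaré/coercivity depend only on L. Here a(u, u) = ∫(u')² + (-2)·∫u².
Here c = -2 < 0 with |c| < (π/L)² = π^2/4, so coercivity still holds. The condition a(u,u) ≥ α||u||_{H^1}² reads (1−α)∫(u')² ≥ (α−c)∫u². Any admissible α is ≤ 1 (rapidly oscillating u have ∫u²/∫(u')² → 0), and α = 1 would force 0 ≥ (1−c)∫u², impossible since c < 1; so 1−α > 0. By the sharp Poincaré inequality on H^1_0 of an interval of length L, ∫(u')² ≥ (π/L)²∫u² with equality for the first sine mode sin(π(x−x₀)/L) (x₀ the left endpoint), so the inequality holds for all u iff (1−α)(π/L)² ≥ α − c, i.e. α ≤ ((π/L)² + c)/((π/L)² + 1) = (1 + c(L/π)²)/(1 + (L/π)²). (Direct route, valid since c ≤ 0: Poincaré gives c∫u² ≥ c(L/π)²∫(u')², so a(u,u) ≥ (1 + c(L/π)²)∫(u')², while ||u||_{H^1}² ≤ (1 + (L/π)²)∫(u')²; dividing yields the same α.) With (π/L)² = π^2/4 and c = -2, the largest admissible constant is α = ((π/L)² + c)/((π/L)² + 1).
Simplifying, α = (-8 + π^2)/(4 + π^2).


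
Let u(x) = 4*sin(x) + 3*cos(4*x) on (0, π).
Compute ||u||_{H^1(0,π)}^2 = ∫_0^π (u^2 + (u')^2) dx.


||u||_{H^1(0,π)}^2 = -272/5 + 185*π/2

u'(x) = -12*sin(4*x) + 4*cos(x).
Expand u² and (u')² and integrate term by term on (0, π), using: for integers n ≥ 1, ∫_0^π sin²(nx) dx = ∫_0^π cos²(nx) dx = π/2; for n ≠ n', ∫_0^π sin(nx)sin(n'x) dx = ∫_0^π cos(nx)cos(n'x) dx = 0; and by product-to-sum, ∫_0^π sin(nx)cos(n'x) dx = ½∫_0^π [sin((n+n')x) + sin((n−n')x)] dx, which is 0 when n+n' is even and 2n/(n²−n'²) when n+n' is odd (it need not vanish on (0, π)).
  u² squared terms: (3)²·∫cos(4x)² dx = 9·π/2 = 9*π/2;  (4)²·∫sin(x)² dx = 16·π/2 = 8*π.
  u² cross terms: 2·(3)·(4)·∫cos(4x)·sin(x) dx = 24·(-2/15) = -16/5.
  So ∫_0^π u² dx = 9*π/2 + 8*π − 16/5 = -16/5 + 25*π/2.
  (u')² squared terms: (-12)²·∫sin(4x)² dx = 144·π/2 = 72*π;  (4)²·∫cos(x)² dx = 16·π/2 = 8*π.
  (u')² cross terms: 2·(-12)·(4)·∫sin(4x)·cos(x) dx = -96·(8/15) = -256/5.
  So ∫_0^π (u')² dx = 72*π + 8*π − 256/5 = -256/5 + 80*π.
||u||_{H^1}^2 = (-16/5 + 25*π/2) + (-256/5 + 80*π) = -272/5 + 185*π/2.


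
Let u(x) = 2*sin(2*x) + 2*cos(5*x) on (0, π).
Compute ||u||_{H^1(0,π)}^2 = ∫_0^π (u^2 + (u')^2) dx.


||u||_{H^1(0,π)}^2 = -832/21 + 62*π

u'(x) = -10*sin(5*x) + 4*cos(2*x).
Expand u² and (u')² and integrate term by term on (0, π), using: for integers n ≥ 1, ∫_0^π sin²(nx) dx = ∫_0^π cos²(nx) dx = π/2; for n ≠ n', ∫_0^π sin(nx)sin(n'x) dx = ∫_0^π cos(nx)cos(n'x) dx = 0; and by product-to-sum, ∫_0^π sin(nx)cos(n'x) dx = ½∫_0^π [sin((n+n')x) + sin((n−n')x)] dx, which is 0 when n+n' is even and 2n/(n²−n'²) when n+n' is odd (it need not vanish on (0, π)).
  u² squared terms: (2)²·∫cos(5x)² dx = 4·π/2 = 2*π;  (2)²·∫sin(2x)² dx = 4·π/2 = 2*π.
  u² cross terms: 2·(2)·(2)·∫cos(5x)·sin(2x) dx = 8·(-4/21) = -32/21.
  So ∫_0^π u² dx = 2*π + 2*π − 32/21 = -32/21 + 4*π.
  (u')² squared terms: (-10)²·∫sin(5x)² dx = 100·π/2 = 50*π;  (4)²·∫cos(2x)² dx = 16·π/2 = 8*π.
  (u')² cross terms: 2·(-10)·(4)·∫sin(5x)·cos(2x) dx = -80·(10/21) = -800/21.
  So ∫_0^π (u')² dx = 50*π + 8*π − 800/21 = -800/21 + 58*π.
||u||_{H^1}^2 = (-32/21 + 4*π) + (-800/21 + 58*π) = -832/21 + 62*π.


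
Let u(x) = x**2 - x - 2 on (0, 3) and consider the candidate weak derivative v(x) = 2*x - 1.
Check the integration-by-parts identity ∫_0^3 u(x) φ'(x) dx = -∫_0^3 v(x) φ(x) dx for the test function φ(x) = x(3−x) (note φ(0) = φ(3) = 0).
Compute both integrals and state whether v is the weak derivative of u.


LHS = -9, RHS = -9. Yes, v = u' weakly.

u(x) = x**2 - x - 2, classical derivative u'(x) = 2*x - 1.
φ(x) = x(3−x), so φ'(x) = 3 - 2*x.
Note φ(0) = φ(3) = 0, so the boundary term u·φ vanishes.
LHS = ∫_0^3 u(x) φ'(x) dx = ∫_0^3 (-2*x^3 + 5*x^2 + x - 6) dx. Term by term:
  ∫_0^3 -2*x^3 dx = -81/2;  ∫_0^3 5*x^2 dx = 45;  ∫_0^3 x dx = 9/2;
  ∫_0^3 -6 dx = -18.
Sum: -81/2 + 45 + 9/2 − 18 = -9.
So LHS = -9.
∫_0^3 v(x) φ(x) dx = ∫_0^3 (-2*x^3 + 7*x^2 - 3*x) dx. Term by term:
  ∫_0^3 -2*x^3 dx = -81/2;  ∫_0^3 7*x^2 dx = 63;  ∫_0^3 -3*x dx = -27/2.
Sum: -81/2 + 63 − 27/2 = 9.
So RHS = -∫_0^3 v(x) φ(x) dx = -9.
LHS = RHS, so the identity holds for this test φ.
Moreover u is smooth here and v(x) = u'(x) = 2*x - 1 pointwise, so the identity holds for every test function. Hence v is the weak derivative of u.


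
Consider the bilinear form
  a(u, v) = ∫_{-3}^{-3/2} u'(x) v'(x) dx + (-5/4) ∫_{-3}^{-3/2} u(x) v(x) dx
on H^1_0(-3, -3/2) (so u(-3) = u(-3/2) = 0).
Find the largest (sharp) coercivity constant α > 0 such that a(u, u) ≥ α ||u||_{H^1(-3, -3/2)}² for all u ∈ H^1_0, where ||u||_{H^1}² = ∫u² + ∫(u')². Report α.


α = (-45 + 16*π^2)/(4*(9 + 4*π^2))

Coercivity of a(·,·) on H^1_0(-3, -3/2) means a(u, u) ≥ α ||u||_{H^1}² for every u ∈ H^1_0.
The interval has length L = 3/2, and Poincaré/coercivity depend only on L. Here a(u, u) = ∫(u')² + (-5/4)·∫u².
Here c = -5/4 < 0 with |c| < (π/L)² = 4*π^2/9, so coercivity still holds. The condition a(u,u) ≥ α||u||_{H^1}² reads (1−α)∫(u')² ≥ (α−c)∫u². Any admissible α is ≤ 1 (rapidly oscillating u have ∫u²/∫(u')² → 0), and α = 1 would force 0 ≥ (1−c)∫u², impossible since c < 1; so 1−α > 0. By the sharp Poincaré inequality on H^1_0 of an interval of length L, ∫(u')² ≥ (π/L)²∫u² with equality for the first sine mode sin(π(x−x₀)/L) (x₀ the left endpoint), so the inequality holds for all u iff (1−α)(π/L)² ≥ α − c, i.e. α ≤ ((π/L)² + c)/((π/L)² + 1) = (1 + c(L/π)²)/(1 + (L/π)²). (Direct route, valid since c ≤ 0: Poincaré gives c∫u² ≥ c(L/π)²∫(u')², so a(u,u) ≥ (1 + c(L/π)²)∫(u')², while ||u||_{H^1}² ≤ (1 + (L/π)²)∫(u')²; dividing yields the same α.) With (π/L)² = 4*π^2/9 and c = -5/4, the largest admissible constant is α = ((π/L)² + c)/((π/L)² + 1).
Simplifying, α = (-45 + 16*π^2)/(4*(9 + 4*π^2)).


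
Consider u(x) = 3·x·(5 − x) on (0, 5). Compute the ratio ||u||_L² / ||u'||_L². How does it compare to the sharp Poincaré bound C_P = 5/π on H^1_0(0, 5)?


||u||_L² / ||u'||_L² = sqrt(10)/2 < C_P = 5/π.

u(x) = 3·x·(5 − x), so u'(x) = 15 - 6*x.
u(x) = 3·x·(5 − x) vanishes at x = 0 and x = 5, so u ∈ H^1_0(0, 5). Differentiate via the product rule and integrate the resulting polynomials term by term.
  ∫_0^5 u² dx = ∫_0^5 (9*x^4 - 90*x^3 + 225*x^2) dx. Term by term:
    ∫_0^5 9*x^4 dx = 5625;  ∫_0^5 -90*x^3 dx = -28125/2;  ∫_0^5 225*x^2 dx = 9375.
  Sum: 5625 − 28125/2 + 9375 = 1875/2.
  ∫_0^5 (u')² dx = ∫_0^5 (36*x^2 - 180*x + 225) dx. Term by term:
    ∫_0^5 36*x^2 dx = 1500;  ∫_0^5 -180*x dx = -2250;  ∫_0^5 225 dx = 1125.
  Sum: 1500 − 2250 + 1125 = 375.
∫_0^5 u² dx = 1875/2, so ||u||_L² = 25*sqrt(6)/2.
∫_0^5 (u')² dx = 375, so ||u'||_L² = 5*sqrt(15).
Ratio ||u||_L² / ||u'||_L² = sqrt(10)/2.
Sharp Poincaré constant on H^1_0(0, 5) is C_P = L/π = 5/π, achieved by sin(π/5·x).
A polynomial bump cannot attain the sharp Poincaré constant (only the first sine eigenfunction does), so the ratio is strictly less than C_P, consistent with ||u||_L² ≤ C_P ||u'||_L².


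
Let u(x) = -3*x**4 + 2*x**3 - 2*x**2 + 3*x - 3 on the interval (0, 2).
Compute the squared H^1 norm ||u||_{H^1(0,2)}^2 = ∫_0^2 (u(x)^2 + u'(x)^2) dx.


||u||_{H^1}^2 = 196712/105

The H^1 norm (squared) on an interval (0, L) is
  ||u||_{H^1}^2 = ∫_0^L u(x)^2 dx + ∫_0^L u'(x)^2 dx.
Compute u'(x) = -12*x**3 + 6*x**2 - 4*x + 3.
Then u(x)^2 = 9*x**8 - 12*x**7 + 16*x**6 - 26*x**5 + 34*x**4 - 24*x**3 + 21*x**2 - 18*x + 9 and u'(x)^2 = 144*x**6 - 144*x**5 + 132*x**4 - 120*x**3 + 52*x**2 - 24*x + 9.
Integrate each monomial from 0 to 2 using ∫_0^2 c·x^n dx = c·2^(n+1)/(n+1):
  ∫_0^2 u(x)^2 dx = ∫_0^2 (9*x^8 - 12*x^7 + 16*x^6 - 26*x^5 + 34*x^4 - 24*x^3 + 21*x^2 - 18*x + 9) dx. Term by term:
    ∫_0^2 9*x^8 dx = 512;  ∫_0^2 -12*x^7 dx = -384;  ∫_0^2 16*x^6 dx = 2048/7;
    ∫_0^2 -26*x^5 dx = -832/3;  ∫_0^2 34*x^4 dx = 1088/5;  ∫_0^2 -24*x^3 dx = -96;
    ∫_0^2 21*x^2 dx = 56;  ∫_0^2 -18*x dx = -36;  ∫_0^2 9 dx = 18.
  Sum: 512 − 384 + 2048/7 − 832/3 + 1088/5 − 96 + 56 − 36 + 18 = 31798/105.
  ∫_0^2 u'(x)^2 dx = ∫_0^2 (144*x^6 - 144*x^5 + 132*x^4 - 120*x^3 + 52*x^2 - 24*x + 9) dx. Term by term:
    ∫_0^2 144*x^6 dx = 18432/7;  ∫_0^2 -144*x^5 dx = -1536;  ∫_0^2 132*x^4 dx = 4224/5;
    ∫_0^2 -120*x^3 dx = -480;  ∫_0^2 52*x^2 dx = 416/3;  ∫_0^2 -24*x dx = -48;
    ∫_0^2 9 dx = 18.
  Sum: 18432/7 − 1536 + 4224/5 − 480 + 416/3 − 48 + 18 = 164914/105.
Adding: ||u||_{H^1}^2 = 31798/105 + 164914/105 = 196712/105.


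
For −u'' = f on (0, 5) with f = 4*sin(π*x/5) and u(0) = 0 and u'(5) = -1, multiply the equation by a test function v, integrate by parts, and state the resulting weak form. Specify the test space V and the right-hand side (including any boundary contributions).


V = {v ∈ H^1(0, 5) : v(0) = 0} (test functions vanish at x = 0 where u is specified); weak form: ∫_0^5 u'v' dx = ∫_0^5 (4*sin(π*x/5)) v dx − v(5) for all v ∈ V.

Multiply both sides by a test function v and integrate from 0 to 5:
  ∫_0^5 −u''(x) v(x) dx = ∫_0^5 f(x) v(x) dx.
Integrate the LHS by parts once:
  ∫_0^5 −u'' v dx = −[u'(x) v(x)]_0^5 + ∫_0^5 u'(x) v'(x) dx.
Thus ∫_0^5 u'(x) v'(x) dx = ∫_0^5 f(x) v(x) dx + [u'(x) v(x)]_0^5.
Choose V so that boundary terms are either known or forced to vanish.
Mixed BC: u(0) = 0 (Dirichlet) and u'(5) = -1 (Neumann). Define V = {v ∈ H^1(0, 5) : v(0) = 0}. Then [u' v]_0^5 = u'(5)·v(5) − u'(0)·0 = − v(5).
Weak formulation: find u (satisfying any essential BC) such that ∫_0^5 u'(x) v'(x) dx = ∫_0^5 f v dx − v(5) for all v ∈ V (Dirichlet at 0 absorbed into V; Neumann datum at x = 5 contributes the boundary term).
Substituting f(x) = 4*sin(π*x/5), the right-hand side is ∫_0^5 (4*sin(π*x/5)) v dx − v(5).


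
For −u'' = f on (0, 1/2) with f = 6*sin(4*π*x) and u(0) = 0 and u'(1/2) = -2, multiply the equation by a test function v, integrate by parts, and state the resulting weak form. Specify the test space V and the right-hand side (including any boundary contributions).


V = {v ∈ H^1(0, 1/2) : v(0) = 0} (test functions vanish at x = 0 where u is specified); weak form: ∫_0^1/2 u'v' dx = ∫_0^1/2 (6*sin(4*π*x)) v dx − 2·v(1/2) for all v ∈ V.

Multiply both sides by a test function v and integrate from 0 to 1/2:
  ∫_0^1/2 −u''(x) v(x) dx = ∫_0^1/2 f(x) v(x) dx.
Integrate the LHS by parts once:
  ∫_0^1/2 −u'' v dx = −[u'(x) v(x)]_0^1/2 + ∫_0^1/2 u'(x) v'(x) dx.
Thus ∫_0^1/2 u'(x) v'(x) dx = ∫_0^1/2 f(x) v(x) dx + [u'(x) v(x)]_0^1/2.
Choose V so that boundary terms are either known or forced to vanish.
Mixed BC: u(0) = 0 (Dirichlet) and u'(1/2) = -2 (Neumann). Define V = {v ∈ H^1(0, 1/2) : v(0) = 0}. Then [u' v]_0^1/2 = u'(1/2)·v(1/2) − u'(0)·0 = − 2·v(1/2).
Weak formulation: find u (satisfying any essential BC) such that ∫_0^1/2 u'(x) v'(x) dx = ∫_0^1/2 f v dx − 2·v(1/2) for all v ∈ V (Dirichlet at 0 absorbed into V; Neumann datum at x = 1/2 contributes the boundary term).
Substituting f(x) = 6*sin(4*π*x), the right-hand side is ∫_0^1/2 (6*sin(4*π*x)) v dx − 2·v(1/2).


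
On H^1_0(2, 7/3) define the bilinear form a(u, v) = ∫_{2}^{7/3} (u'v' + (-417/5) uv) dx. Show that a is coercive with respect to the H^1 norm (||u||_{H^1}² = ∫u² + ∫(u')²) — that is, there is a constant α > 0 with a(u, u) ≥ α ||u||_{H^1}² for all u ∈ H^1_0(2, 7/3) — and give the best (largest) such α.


α = 3*(-139 + 15*π^2)/(5*(1 + 9*π^2))

Coercivity of a(·,·) on H^1_0(2, 7/3) means a(u, u) ≥ α ||u||_{H^1}² for every u ∈ H^1_0.
The interval has length L = 1/3, and Poincaré/coercivity depend only on L. Here a(u, u) = ∫(u')² + (-417/5)·∫u².
Here c = -417/5 < 0 with |c| < (π/L)² = 9*π^2, so coercivity still holds. The condition a(u,u) ≥ α||u||_{H^1}² reads (1−α)∫(u')² ≥ (α−c)∫u². Any admissible α is ≤ 1 (rapidly oscillating u have ∫u²/∫(u')² → 0), and α = 1 would force 0 ≥ (1−c)∫u², impossible since c < 1; so 1−α > 0. By the sharp Poincaré inequality on H^1_0 of an interval of length L, ∫(u')² ≥ (π/L)²∫u² with equality for the first sine mode sin(π(x−x₀)/L) (x₀ the left endpoint), so the inequality holds for all u iff (1−α)(π/L)² ≥ α − c, i.e. α ≤ ((π/L)² + c)/((π/L)² + 1) = (1 + c(L/π)²)/(1 + (L/π)²). (Direct route, valid since c ≤ 0: Poincaré gives c∫u² ≥ c(L/π)²∫(u')², so a(u,u) ≥ (1 + c(L/π)²)∫(u')², while ||u||_{H^1}² ≤ (1 + (L/π)²)∫(u')²; dividing yields the same α.) With (π/L)² = 9*π^2 and c = -417/5, the largest admissible constant is α = ((π/L)² + c)/((π/L)² + 1).
Simplifying, α = 3*(-139 + 15*π^2)/(5*(1 + 9*π^2)).


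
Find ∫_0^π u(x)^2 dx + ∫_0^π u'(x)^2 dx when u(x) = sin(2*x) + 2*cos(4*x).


||u||_{H^1(0,π)}^2 = 73*π/2

u'(x) = -8*sin(4*x) + 2*cos(2*x).
Expand u² and (u')² and integrate term by term on (0, π), using: for integers n ≥ 1, ∫_0^π sin²(nx) dx = ∫_0^π cos²(nx) dx = π/2; for n ≠ n', ∫_0^π sin(nx)sin(n'x) dx = ∫_0^π cos(nx)cos(n'x) dx = 0; and by product-to-sum, ∫_0^π sin(nx)cos(n'x) dx = ½∫_0^π [sin((n+n')x) + sin((n−n')x)] dx, which is 0 when n+n' is even and 2n/(n²−n'²) when n+n' is odd (it need not vanish on (0, π)).
  u² squared terms: (2)²·∫cos(4x)² dx = 4·π/2 = 2*π;  (1)²·∫sin(2x)² dx = 1·π/2 = π/2.
  u² cross terms: 2·(2)·(1)·∫cos(4x)·sin(2x) dx = 4·(0) = 0.
  So ∫_0^π u² dx = 2*π + π/2 + 0 = 5*π/2.
  (u')² squared terms: (-8)²·∫sin(4x)² dx = 64·π/2 = 32*π;  (2)²·∫cos(2x)² dx = 4·π/2 = 2*π.
  (u')² cross terms: 2·(-8)·(2)·∫sin(4x)·cos(2x) dx = -32·(0) = 0.
  So ∫_0^π (u')² dx = 32*π + 2*π + 0 = 34*π.
||u||_{H^1}^2 = (5*π/2) + (34*π) = 73*π/2.
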